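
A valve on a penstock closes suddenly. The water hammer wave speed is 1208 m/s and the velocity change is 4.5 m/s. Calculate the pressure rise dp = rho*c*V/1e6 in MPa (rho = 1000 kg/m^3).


dp = 1000 * 1208 * 4.5 / 1e6 = 5.4360 MPa


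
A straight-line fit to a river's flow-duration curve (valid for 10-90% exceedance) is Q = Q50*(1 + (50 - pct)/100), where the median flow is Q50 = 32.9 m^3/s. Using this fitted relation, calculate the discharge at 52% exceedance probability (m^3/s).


Q = 32.9 * (1 + (50 - 52)/100) = 32.2420 m^3/s


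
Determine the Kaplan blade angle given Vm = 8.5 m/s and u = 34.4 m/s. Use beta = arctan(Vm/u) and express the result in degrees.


beta = arctan(8.5 / 34.4) = 13.8794 degrees


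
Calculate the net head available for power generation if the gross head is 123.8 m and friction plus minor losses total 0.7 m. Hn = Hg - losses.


Hn = 123.8 - 0.7 = 123.1000 m


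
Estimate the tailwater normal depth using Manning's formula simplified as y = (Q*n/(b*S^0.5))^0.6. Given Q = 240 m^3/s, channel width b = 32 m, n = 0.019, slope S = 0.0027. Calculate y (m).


y = (240 * 0.019 / (32 * 0.0027^0.5))^0.6 = 1.8318 m


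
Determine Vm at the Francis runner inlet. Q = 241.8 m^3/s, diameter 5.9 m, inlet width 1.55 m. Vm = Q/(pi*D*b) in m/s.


Vm = 241.8 / (pi * 5.9 * 1.55) = 8.4163 m/s


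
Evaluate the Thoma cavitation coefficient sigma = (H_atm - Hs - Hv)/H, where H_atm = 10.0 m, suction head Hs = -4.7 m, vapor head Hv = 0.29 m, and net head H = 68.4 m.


sigma = (10.0 - (-4.7) - 0.29) / 68.4 = 0.2107


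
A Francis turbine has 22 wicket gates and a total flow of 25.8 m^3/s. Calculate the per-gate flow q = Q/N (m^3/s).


q = 25.8 / 22 = 1.1727 m^3/s


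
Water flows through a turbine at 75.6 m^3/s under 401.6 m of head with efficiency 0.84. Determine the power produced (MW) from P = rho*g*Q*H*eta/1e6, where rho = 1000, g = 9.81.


P = 1000 * 9.81 * 75.6 * 401.6 * 0.84 / 1e6 = 250.1865 MW


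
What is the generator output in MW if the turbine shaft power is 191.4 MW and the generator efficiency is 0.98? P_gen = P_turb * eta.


P_gen = 191.4 * 0.98 = 187.5720 MW


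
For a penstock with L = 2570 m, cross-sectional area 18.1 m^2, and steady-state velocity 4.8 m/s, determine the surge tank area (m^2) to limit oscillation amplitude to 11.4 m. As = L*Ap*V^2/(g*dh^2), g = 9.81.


As = 2570 * 18.1 * 4.8^2 / (9.81 * 11.4^2) = 840.6505 m^2


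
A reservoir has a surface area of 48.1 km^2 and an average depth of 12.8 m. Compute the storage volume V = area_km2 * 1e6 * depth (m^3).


V = 48.1 * 1e6 * 12.8 = 6.1568e+08 m^3


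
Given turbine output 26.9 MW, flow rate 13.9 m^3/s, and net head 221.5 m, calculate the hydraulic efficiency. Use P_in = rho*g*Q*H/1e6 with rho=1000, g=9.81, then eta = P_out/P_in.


P_in = 1000 * 9.81 * 13.9 * 221.5 / 1e6 = 30.2035 MW
eta = 26.9 / 30.2035 = 0.8906


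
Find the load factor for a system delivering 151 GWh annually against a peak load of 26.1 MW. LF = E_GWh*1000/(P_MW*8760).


LF = 151 * 1000 / (26.1 * 8760) = 0.6604


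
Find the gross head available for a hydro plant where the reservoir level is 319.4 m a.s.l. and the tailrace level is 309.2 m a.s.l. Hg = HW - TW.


Hg = 319.4 - 309.2 = 10.2000 m


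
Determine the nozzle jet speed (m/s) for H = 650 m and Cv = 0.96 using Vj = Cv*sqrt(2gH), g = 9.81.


Vj = 0.96 * sqrt(2*9.81*650) = 108.4120 m/s


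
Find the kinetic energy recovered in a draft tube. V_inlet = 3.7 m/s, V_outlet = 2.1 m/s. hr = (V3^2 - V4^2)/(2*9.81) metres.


hr = (3.7^2 - 2.1^2) / (2*9.81) = 0.4730 m


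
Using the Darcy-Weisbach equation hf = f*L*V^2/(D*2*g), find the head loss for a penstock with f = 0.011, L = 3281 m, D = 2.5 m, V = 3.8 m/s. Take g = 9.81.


hf = 0.011 * 3281 * 3.8^2 / (2.5 * 2 * 9.81) = 10.6250 m


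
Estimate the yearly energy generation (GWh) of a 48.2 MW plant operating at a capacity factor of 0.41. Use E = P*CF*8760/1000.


E = 48.2 * 0.41 * 8760 / 1000 = 173.1151 GWh


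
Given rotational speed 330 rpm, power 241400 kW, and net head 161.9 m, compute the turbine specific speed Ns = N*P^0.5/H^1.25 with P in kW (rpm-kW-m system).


Ns = 330 * 241400^0.5 / 161.9^1.25 = 280.7527


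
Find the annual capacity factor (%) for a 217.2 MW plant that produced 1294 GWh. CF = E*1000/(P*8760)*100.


CF = 1294 * 1000 / (217.2 * 8760) * 100 = 68.0096 %


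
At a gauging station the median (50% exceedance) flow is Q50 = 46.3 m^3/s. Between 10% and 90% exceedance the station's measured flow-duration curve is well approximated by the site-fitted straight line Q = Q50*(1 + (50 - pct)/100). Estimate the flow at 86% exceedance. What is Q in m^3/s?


Q = 46.3 * (1 + (50 - 86)/100) = 29.6320 m^3/s


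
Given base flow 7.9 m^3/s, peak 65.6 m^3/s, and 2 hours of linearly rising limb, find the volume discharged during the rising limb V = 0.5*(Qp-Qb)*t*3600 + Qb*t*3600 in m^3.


V = 0.5*(65.6 - 7.9)*2*3600 + 7.9*2*3600 = 264600.0000 m^3


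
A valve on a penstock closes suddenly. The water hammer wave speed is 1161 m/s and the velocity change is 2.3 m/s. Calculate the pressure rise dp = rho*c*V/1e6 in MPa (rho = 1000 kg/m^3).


dp = 1000 * 1161 * 2.3 / 1e6 = 2.6703 MPa


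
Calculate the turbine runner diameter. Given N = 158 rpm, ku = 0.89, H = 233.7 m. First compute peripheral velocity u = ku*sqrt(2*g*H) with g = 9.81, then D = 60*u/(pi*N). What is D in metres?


u = 0.89 * sqrt(2*9.81*233.7) = 60.2655 m/s
D = 60 * 60.2655 / (pi * 158) = 7.2847 m


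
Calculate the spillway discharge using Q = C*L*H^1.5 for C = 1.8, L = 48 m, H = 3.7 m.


Q = 1.8 * 48 * 3.7^1.5 = 614.9168 m^3/s


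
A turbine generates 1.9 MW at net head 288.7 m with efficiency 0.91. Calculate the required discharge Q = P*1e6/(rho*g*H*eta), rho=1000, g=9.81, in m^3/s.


Q = 1.9 * 1e6 / (1000 * 9.81 * 288.7 * 0.91) = 0.7372 m^3/s


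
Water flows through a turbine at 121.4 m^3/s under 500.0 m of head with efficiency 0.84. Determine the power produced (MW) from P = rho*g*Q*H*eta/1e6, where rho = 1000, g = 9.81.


P = 1000 * 9.81 * 121.4 * 500.0 * 0.84 / 1e6 = 500.1923 MW


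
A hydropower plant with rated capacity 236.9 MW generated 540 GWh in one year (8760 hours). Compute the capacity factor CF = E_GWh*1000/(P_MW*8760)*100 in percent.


CF = 540 * 1000 / (236.9 * 8760) * 100 = 26.0210 %


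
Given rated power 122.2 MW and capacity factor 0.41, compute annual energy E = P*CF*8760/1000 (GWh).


E = 122.2 * 0.41 * 8760 / 1000 = 438.8935 GWh


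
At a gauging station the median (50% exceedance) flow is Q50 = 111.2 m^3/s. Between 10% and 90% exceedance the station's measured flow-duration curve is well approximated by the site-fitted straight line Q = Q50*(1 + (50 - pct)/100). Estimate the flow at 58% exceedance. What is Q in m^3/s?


Q = 111.2 * (1 + (50 - 58)/100) = 102.3040 m^3/s


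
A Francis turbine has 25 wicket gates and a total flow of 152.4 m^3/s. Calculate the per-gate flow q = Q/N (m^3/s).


q = 152.4 / 25 = 6.0960 m^3/s


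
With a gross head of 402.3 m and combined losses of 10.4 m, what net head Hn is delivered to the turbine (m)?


Hn = 402.3 - 10.4 = 391.9000 m


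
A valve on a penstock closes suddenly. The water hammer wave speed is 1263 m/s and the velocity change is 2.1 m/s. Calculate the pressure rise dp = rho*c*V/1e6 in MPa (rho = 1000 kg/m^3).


dp = 1000 * 1263 * 2.1 / 1e6 = 2.6523 MPa


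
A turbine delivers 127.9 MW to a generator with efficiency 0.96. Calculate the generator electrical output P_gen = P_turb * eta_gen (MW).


P_gen = 127.9 * 0.96 = 122.7840 MW


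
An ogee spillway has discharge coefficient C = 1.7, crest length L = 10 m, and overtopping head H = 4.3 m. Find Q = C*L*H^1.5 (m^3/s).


Q = 1.7 * 10 * 4.3^1.5 = 151.5834 m^3/s


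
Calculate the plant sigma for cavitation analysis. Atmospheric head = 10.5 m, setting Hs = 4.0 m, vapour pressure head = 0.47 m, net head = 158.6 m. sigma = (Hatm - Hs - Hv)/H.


sigma = (10.5 - 4.0 - 0.47) / 158.6 = 0.0380


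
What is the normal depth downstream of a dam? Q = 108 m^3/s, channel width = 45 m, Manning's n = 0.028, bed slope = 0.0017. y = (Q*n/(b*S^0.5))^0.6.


y = (108 * 0.028 / (45 * 0.0017^0.5))^0.6 = 1.3406 m


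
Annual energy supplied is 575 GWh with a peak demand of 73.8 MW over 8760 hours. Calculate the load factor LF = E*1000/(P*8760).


LF = 575 * 1000 / (73.8 * 8760) = 0.8894


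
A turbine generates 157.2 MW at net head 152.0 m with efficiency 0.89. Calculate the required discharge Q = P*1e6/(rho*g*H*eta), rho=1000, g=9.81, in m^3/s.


Q = 157.2 * 1e6 / (1000 * 9.81 * 152.0 * 0.89) = 118.4541 m^3/s


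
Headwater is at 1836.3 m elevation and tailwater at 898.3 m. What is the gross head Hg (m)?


Hg = 1836.3 - 898.3 = 938.0000 m


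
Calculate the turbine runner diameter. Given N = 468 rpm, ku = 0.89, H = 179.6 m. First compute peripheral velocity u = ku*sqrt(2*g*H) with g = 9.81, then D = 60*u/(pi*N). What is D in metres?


u = 0.89 * sqrt(2*9.81*179.6) = 52.8315 m/s
D = 60 * 52.8315 / (pi * 468) = 2.1560 m


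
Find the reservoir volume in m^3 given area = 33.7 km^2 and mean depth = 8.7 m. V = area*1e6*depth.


V = 33.7 * 1e6 * 8.7 = 2.9319e+08 m^3


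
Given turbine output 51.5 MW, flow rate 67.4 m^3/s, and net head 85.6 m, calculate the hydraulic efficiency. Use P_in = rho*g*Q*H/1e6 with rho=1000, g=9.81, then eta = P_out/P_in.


P_in = 1000 * 9.81 * 67.4 * 85.6 / 1e6 = 56.5982 MW
eta = 51.5 / 56.5982 = 0.9099


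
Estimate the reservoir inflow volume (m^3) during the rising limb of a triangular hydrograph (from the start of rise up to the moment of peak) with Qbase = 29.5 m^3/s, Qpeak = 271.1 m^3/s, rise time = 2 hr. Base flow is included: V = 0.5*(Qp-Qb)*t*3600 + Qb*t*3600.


V = 0.5*(271.1 - 29.5)*2*3600 + 29.5*2*3600 = 1.0822e+06 m^3


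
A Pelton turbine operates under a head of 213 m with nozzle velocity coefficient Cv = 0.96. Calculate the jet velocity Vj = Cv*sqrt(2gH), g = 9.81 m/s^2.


Vj = 0.96 * sqrt(2*9.81*213) = 62.0598 m/s


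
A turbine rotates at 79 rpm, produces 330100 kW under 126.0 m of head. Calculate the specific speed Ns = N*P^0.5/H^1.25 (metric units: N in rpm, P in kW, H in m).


Ns = 79 * 330100^0.5 / 126.0^1.25 = 107.5194


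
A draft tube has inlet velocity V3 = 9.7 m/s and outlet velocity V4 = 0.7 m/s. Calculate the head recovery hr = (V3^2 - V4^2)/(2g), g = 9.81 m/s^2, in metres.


hr = (9.7^2 - 0.7^2) / (2*9.81) = 4.7706 m


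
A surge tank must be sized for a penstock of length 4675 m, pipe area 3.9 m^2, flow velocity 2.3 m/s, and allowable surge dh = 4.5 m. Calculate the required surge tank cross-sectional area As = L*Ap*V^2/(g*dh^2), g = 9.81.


As = 4675 * 3.9 * 2.3^2 / (9.81 * 4.5^2) = 485.5208 m^2


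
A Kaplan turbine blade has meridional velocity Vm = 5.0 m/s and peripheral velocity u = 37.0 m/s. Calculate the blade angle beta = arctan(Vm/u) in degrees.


beta = arctan(5.0 / 37.0) = 7.6961 degrees


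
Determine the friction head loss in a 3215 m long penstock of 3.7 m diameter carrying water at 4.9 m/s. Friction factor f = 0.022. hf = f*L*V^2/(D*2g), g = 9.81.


hf = 0.022 * 3215 * 4.9^2 / (3.7 * 2 * 9.81) = 23.3935 m


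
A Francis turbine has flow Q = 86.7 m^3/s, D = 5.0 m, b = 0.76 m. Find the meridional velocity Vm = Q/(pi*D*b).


Vm = 86.7 / (pi * 5.0 * 0.76) = 7.2625 m/s


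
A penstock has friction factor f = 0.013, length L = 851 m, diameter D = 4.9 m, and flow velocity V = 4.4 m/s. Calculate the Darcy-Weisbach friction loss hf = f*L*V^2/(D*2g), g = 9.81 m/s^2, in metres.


hf = 0.013 * 851 * 4.4^2 / (4.9 * 2 * 9.81) = 2.2278 m


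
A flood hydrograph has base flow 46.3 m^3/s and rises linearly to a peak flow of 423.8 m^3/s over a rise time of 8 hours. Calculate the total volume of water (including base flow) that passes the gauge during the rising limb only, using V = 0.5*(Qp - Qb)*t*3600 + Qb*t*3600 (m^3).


V = 0.5*(423.8 - 46.3)*8*3600 + 46.3*8*3600 = 6.7694e+06 m^3


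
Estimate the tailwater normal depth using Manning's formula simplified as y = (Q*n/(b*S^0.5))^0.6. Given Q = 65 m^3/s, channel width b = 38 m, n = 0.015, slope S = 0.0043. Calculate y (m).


y = (65 * 0.015 / (38 * 0.0043^0.5))^0.6 = 0.5695 m


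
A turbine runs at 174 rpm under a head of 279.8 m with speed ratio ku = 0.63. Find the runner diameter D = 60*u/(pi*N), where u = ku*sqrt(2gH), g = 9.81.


u = 0.63 * sqrt(2*9.81*279.8) = 46.6782 m/s
D = 60 * 46.6782 / (pi * 174) = 5.1235 m


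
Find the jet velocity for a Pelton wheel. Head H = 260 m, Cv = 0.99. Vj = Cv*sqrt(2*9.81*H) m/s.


Vj = 0.99 * sqrt(2*9.81*260) = 70.7085 m/s


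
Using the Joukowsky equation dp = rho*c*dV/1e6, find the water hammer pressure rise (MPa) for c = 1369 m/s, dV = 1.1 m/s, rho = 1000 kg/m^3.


dp = 1000 * 1369 * 1.1 / 1e6 = 1.5059 MPa


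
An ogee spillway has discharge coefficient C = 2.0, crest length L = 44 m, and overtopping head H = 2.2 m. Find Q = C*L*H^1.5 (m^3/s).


Q = 2.0 * 44 * 2.2^1.5 = 287.1552 m^3/s


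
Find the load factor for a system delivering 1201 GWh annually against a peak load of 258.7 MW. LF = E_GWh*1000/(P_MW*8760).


LF = 1201 * 1000 / (258.7 * 8760) = 0.5300


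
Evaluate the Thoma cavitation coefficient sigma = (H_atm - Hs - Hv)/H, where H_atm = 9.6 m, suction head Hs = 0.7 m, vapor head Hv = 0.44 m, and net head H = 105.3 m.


sigma = (9.6 - 0.7 - 0.44) / 105.3 = 0.0803


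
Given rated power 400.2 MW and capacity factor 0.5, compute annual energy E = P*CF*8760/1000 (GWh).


E = 400.2 * 0.5 * 8760 / 1000 = 1752.8760 GWh


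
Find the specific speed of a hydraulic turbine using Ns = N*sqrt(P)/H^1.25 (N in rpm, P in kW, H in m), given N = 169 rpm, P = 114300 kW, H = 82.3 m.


Ns = 169 * 114300^0.5 / 82.3^1.25 = 230.4942


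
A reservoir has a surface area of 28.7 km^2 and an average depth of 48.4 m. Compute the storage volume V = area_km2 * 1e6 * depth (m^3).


V = 28.7 * 1e6 * 48.4 = 1.3891e+09 m^3


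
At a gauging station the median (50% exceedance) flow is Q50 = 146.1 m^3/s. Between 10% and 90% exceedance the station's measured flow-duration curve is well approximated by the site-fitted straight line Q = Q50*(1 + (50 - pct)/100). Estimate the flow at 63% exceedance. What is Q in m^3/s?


Q = 146.1 * (1 + (50 - 63)/100) = 127.1070 m^3/s


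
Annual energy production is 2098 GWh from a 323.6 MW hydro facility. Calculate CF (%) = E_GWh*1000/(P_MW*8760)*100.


CF = 2098 * 1000 / (323.6 * 8760) * 100 = 74.0104 %


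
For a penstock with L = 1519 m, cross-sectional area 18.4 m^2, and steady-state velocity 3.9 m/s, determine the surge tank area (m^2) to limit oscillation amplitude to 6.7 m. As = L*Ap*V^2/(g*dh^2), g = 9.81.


As = 1519 * 18.4 * 3.9^2 / (9.81 * 6.7^2) = 965.3531 m^2


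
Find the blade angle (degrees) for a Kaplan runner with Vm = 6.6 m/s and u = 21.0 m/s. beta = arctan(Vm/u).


beta = arctan(6.6 / 21.0) = 17.4472 degrees


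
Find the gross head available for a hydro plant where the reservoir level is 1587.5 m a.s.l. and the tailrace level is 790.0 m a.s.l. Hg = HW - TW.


Hg = 1587.5 - 790.0 = 797.5000 m


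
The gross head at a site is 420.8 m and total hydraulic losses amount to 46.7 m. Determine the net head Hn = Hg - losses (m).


Hn = 420.8 - 46.7 = 374.1000 m


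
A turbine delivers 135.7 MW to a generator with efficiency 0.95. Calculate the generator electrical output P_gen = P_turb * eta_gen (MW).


P_gen = 135.7 * 0.95 = 128.9150 MW


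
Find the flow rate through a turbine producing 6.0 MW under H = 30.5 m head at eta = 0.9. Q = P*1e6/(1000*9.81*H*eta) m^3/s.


Q = 6.0 * 1e6 / (1000 * 9.81 * 30.5 * 0.9) = 22.2813 m^3/s


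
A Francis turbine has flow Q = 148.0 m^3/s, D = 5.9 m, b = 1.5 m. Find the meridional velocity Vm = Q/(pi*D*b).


Vm = 148.0 / (pi * 5.9 * 1.5) = 5.3231 m/s


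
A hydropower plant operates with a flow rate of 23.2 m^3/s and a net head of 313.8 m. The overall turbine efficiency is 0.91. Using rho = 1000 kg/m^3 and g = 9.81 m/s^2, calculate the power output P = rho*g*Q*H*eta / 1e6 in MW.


P = 1000 * 9.81 * 23.2 * 313.8 * 0.91 / 1e6 = 64.9907 MW


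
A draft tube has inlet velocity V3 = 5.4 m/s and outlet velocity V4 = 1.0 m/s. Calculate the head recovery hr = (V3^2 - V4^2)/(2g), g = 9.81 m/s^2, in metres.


hr = (5.4^2 - 1.0^2) / (2*9.81) = 1.4353 m


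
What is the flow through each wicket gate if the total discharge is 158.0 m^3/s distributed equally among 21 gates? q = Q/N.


q = 158.0 / 21 = 7.5238 m^3/s


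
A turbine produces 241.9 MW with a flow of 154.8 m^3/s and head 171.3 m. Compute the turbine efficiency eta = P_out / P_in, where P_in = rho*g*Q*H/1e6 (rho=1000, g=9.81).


P_in = 1000 * 9.81 * 154.8 * 171.3 / 1e6 = 260.1341 MW
eta = 241.9 / 260.1341 = 0.9299


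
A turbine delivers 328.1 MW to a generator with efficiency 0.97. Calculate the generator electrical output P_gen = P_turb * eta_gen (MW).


P_gen = 328.1 * 0.97 = 318.2570 MW


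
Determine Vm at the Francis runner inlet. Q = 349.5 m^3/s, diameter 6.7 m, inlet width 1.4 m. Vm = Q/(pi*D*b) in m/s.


Vm = 349.5 / (pi * 6.7 * 1.4) = 11.8603 m/s


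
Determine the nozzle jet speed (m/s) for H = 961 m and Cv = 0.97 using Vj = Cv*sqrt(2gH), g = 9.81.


Vj = 0.97 * sqrt(2*9.81*961) = 133.1935 m/s


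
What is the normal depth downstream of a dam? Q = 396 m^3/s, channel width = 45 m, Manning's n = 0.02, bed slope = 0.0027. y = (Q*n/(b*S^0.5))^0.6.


y = (396 * 0.02 / (45 * 0.0027^0.5))^0.6 = 2.0792 m


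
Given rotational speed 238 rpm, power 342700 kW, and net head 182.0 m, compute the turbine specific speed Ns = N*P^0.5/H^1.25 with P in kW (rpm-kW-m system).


Ns = 238 * 342700^0.5 / 182.0^1.25 = 208.4226


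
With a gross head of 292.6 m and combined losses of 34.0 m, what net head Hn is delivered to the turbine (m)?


Hn = 292.6 - 34.0 = 258.6000 m


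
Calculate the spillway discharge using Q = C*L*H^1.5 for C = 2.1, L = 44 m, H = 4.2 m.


Q = 2.1 * 44 * 4.2^1.5 = 795.3273 m^3/s


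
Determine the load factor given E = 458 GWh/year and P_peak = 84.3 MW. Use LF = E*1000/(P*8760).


LF = 458 * 1000 / (84.3 * 8760) = 0.6202


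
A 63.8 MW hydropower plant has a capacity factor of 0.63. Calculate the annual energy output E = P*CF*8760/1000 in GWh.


E = 63.8 * 0.63 * 8760 / 1000 = 352.0994 GWh


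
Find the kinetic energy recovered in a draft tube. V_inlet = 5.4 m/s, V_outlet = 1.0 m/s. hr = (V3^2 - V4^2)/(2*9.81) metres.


hr = (5.4^2 - 1.0^2) / (2*9.81) = 1.4353 m


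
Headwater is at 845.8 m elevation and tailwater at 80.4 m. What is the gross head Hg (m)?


Hg = 845.8 - 80.4 = 765.4000 m


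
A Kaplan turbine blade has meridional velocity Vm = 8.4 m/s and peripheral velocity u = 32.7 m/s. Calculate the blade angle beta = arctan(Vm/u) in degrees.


beta = arctan(8.4 / 32.7) = 14.4067 degrees


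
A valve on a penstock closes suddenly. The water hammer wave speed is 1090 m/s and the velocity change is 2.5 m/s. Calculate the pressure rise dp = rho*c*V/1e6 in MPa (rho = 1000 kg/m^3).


dp = 1000 * 1090 * 2.5 / 1e6 = 2.7250 MPa


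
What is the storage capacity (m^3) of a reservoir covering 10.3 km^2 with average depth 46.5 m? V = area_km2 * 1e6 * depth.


V = 10.3 * 1e6 * 46.5 = 4.7895e+08 m^3


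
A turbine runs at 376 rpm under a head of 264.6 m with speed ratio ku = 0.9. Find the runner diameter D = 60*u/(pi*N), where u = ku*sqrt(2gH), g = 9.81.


u = 0.9 * sqrt(2*9.81*264.6) = 64.8466 m/s
D = 60 * 64.8466 / (pi * 376) = 3.2938 m


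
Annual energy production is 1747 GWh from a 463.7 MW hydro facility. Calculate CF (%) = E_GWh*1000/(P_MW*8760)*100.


CF = 1747 * 1000 / (463.7 * 8760) * 100 = 43.0082 %


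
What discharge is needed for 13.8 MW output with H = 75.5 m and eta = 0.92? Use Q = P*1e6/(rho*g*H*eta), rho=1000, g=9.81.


Q = 13.8 * 1e6 / (1000 * 9.81 * 75.5 * 0.92) = 20.2523 m^3/s


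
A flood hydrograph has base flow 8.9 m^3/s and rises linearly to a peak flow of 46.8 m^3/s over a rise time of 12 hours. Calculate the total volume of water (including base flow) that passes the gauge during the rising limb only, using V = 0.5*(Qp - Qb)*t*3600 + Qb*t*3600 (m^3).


V = 0.5*(46.8 - 8.9)*12*3600 + 8.9*12*3600 = 1.2031e+06 m^3


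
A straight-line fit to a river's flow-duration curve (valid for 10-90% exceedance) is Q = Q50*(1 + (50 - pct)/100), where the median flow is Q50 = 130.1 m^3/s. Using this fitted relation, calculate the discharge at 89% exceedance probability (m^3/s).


Q = 130.1 * (1 + (50 - 89)/100) = 79.3610 m^3/s


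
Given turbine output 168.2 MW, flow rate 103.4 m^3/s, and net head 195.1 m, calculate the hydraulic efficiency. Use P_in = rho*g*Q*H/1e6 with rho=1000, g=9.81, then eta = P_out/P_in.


P_in = 1000 * 9.81 * 103.4 * 195.1 / 1e6 = 197.9005 MW
eta = 168.2 / 197.9005 = 0.8499


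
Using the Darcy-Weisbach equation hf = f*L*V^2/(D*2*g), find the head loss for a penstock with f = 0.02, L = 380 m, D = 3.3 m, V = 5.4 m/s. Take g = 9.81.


hf = 0.02 * 380 * 5.4^2 / (3.3 * 2 * 9.81) = 3.4229 m


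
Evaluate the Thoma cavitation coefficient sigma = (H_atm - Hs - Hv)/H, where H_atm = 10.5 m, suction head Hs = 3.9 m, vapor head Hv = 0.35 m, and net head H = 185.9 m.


sigma = (10.5 - 3.9 - 0.35) / 185.9 = 0.0336


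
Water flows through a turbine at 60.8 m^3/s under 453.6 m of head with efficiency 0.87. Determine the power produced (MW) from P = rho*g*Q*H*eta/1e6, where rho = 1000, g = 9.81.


P = 1000 * 9.81 * 60.8 * 453.6 * 0.87 / 1e6 = 235.3775 MW


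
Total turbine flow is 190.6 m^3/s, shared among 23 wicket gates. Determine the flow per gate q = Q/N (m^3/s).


q = 190.6 / 23 = 8.2870 m^3/s


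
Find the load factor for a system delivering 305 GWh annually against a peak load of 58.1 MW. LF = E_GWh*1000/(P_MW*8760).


LF = 305 * 1000 / (58.1 * 8760) = 0.5993


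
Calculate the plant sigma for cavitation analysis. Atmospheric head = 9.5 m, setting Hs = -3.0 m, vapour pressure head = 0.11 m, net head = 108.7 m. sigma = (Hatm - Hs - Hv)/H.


sigma = (9.5 - (-3.0) - 0.11) / 108.7 = 0.1140


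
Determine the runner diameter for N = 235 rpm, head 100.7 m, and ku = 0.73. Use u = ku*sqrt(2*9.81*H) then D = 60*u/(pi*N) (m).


u = 0.73 * sqrt(2*9.81*100.7) = 32.4479 m/s
D = 60 * 32.4479 / (pi * 235) = 2.6371 m


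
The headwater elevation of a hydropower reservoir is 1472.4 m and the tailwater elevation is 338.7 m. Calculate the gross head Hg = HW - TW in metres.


Hg = 1472.4 - 338.7 = 1133.7000 m


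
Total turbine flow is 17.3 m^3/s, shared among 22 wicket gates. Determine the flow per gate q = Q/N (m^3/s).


q = 17.3 / 22 = 0.7864 m^3/s


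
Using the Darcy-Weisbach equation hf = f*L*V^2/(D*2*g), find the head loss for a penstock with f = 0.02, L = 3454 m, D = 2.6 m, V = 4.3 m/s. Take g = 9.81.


hf = 0.02 * 3454 * 4.3^2 / (2.6 * 2 * 9.81) = 25.0390 m


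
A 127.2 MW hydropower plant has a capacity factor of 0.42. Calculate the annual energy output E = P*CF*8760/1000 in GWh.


E = 127.2 * 0.42 * 8760 / 1000 = 467.9942 GWh


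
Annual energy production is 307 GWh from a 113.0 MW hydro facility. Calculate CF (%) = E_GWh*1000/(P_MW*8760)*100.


CF = 307 * 1000 / (113.0 * 8760) * 100 = 31.0139 %


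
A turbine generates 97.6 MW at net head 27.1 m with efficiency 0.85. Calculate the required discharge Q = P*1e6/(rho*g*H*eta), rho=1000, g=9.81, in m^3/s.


Q = 97.6 * 1e6 / (1000 * 9.81 * 27.1 * 0.85) = 431.9093 m^3/s


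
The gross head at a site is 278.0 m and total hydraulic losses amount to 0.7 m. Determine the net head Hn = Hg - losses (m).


Hn = 278.0 - 0.7 = 277.3000 m


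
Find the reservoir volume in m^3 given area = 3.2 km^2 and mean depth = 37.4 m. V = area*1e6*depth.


V = 3.2 * 1e6 * 37.4 = 1.1968e+08 m^3


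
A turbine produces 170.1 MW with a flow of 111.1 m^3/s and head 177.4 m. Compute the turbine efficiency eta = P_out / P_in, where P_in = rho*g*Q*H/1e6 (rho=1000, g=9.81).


P_in = 1000 * 9.81 * 111.1 * 177.4 / 1e6 = 193.3467 MW
eta = 170.1 / 193.3467 = 0.8798


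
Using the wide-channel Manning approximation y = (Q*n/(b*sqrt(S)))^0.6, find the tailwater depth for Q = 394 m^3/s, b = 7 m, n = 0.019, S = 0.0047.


y = (394 * 0.019 / (7 * 0.0047^0.5))^0.6 = 5.1983 m


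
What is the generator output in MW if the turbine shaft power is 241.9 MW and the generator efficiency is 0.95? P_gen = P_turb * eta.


P_gen = 241.9 * 0.95 = 229.8050 MW


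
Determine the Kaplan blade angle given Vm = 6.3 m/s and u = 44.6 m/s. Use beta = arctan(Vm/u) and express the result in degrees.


beta = arctan(6.3 / 44.6) = 8.0402 degrees


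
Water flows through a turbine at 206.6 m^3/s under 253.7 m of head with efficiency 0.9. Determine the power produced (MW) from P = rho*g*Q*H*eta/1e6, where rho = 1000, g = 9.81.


P = 1000 * 9.81 * 206.6 * 253.7 * 0.9 / 1e6 = 462.7669 MW


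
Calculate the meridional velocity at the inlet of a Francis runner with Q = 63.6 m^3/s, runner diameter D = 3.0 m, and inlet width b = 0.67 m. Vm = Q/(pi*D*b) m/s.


Vm = 63.6 / (pi * 3.0 * 0.67) = 10.0719 m/s


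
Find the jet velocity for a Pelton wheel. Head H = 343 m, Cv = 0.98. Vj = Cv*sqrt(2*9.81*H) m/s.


Vj = 0.98 * sqrt(2*9.81*343) = 80.3938 m/s


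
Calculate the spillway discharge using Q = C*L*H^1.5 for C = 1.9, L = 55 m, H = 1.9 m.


Q = 1.9 * 55 * 1.9^1.5 = 273.6823 m^3/s


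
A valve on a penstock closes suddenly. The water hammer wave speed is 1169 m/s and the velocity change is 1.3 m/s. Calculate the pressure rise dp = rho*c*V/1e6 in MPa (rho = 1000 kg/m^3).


dp = 1000 * 1169 * 1.3 / 1e6 = 1.5197 MPa


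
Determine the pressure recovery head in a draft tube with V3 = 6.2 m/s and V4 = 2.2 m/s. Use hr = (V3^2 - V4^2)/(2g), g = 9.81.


hr = (6.2^2 - 2.2^2) / (2*9.81) = 1.7125 m


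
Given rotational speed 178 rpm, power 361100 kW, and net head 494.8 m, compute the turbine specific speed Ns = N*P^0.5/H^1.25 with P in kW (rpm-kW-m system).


Ns = 178 * 361100^0.5 / 494.8^1.25 = 45.8349


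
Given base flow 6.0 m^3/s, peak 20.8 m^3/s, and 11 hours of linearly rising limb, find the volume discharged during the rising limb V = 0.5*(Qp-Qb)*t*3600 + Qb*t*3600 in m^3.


V = 0.5*(20.8 - 6.0)*11*3600 + 6.0*11*3600 = 530640.0000 m^3


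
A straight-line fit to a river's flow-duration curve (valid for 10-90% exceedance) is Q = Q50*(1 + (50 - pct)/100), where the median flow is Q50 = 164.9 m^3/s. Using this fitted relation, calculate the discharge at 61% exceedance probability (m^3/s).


Q = 164.9 * (1 + (50 - 61)/100) = 146.7610 m^3/s


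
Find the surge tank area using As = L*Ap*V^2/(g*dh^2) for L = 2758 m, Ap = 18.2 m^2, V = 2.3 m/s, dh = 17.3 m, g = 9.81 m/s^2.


As = 2758 * 18.2 * 2.3^2 / (9.81 * 17.3^2) = 90.4399 m^2


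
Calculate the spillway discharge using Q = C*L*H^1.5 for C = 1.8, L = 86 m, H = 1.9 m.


Q = 1.8 * 86 * 1.9^1.5 = 405.4164 m^3/s


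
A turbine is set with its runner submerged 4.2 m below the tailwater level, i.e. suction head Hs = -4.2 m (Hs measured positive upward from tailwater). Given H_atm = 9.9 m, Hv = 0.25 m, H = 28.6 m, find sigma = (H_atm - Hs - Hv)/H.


sigma = (9.9 - (-4.2) - 0.25) / 28.6 = 0.4843


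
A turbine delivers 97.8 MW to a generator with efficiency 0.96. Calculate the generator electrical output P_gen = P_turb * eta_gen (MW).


P_gen = 97.8 * 0.96 = 93.8880 MW


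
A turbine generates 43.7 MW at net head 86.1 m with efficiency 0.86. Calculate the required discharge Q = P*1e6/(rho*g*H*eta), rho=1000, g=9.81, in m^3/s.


Q = 43.7 * 1e6 / (1000 * 9.81 * 86.1 * 0.86) = 60.1604 m^3/s


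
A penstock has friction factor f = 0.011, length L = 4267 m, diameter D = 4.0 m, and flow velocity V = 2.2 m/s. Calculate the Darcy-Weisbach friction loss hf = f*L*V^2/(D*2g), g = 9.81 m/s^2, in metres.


hf = 0.011 * 4267 * 2.2^2 / (4.0 * 2 * 9.81) = 2.8947 m


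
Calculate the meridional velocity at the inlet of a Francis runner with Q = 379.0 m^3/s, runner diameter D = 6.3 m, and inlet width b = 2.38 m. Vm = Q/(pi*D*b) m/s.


Vm = 379.0 / (pi * 6.3 * 2.38) = 8.0458 m/s


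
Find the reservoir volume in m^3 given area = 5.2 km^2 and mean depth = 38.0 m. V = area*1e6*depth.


V = 5.2 * 1e6 * 38.0 = 1.9760e+08 m^3


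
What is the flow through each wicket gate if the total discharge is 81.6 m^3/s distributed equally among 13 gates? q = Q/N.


q = 81.6 / 13 = 6.2769 m^3/s


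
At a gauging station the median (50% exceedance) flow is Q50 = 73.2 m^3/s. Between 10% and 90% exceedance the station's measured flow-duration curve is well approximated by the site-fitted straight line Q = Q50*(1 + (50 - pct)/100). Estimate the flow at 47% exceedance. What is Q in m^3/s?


Q = 73.2 * (1 + (50 - 47)/100) = 75.3960 m^3/s


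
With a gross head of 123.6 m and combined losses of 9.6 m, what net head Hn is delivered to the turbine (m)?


Hn = 123.6 - 9.6 = 114.0000 m


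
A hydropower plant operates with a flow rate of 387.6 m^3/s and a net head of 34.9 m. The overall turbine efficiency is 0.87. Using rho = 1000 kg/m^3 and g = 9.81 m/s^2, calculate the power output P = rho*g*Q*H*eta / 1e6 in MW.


P = 1000 * 9.81 * 387.6 * 34.9 * 0.87 / 1e6 = 115.4509 MW


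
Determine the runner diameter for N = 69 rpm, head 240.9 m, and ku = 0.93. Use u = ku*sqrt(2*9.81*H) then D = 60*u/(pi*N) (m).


u = 0.93 * sqrt(2*9.81*240.9) = 63.9368 m/s
D = 60 * 63.9368 / (pi * 69) = 17.6971 m


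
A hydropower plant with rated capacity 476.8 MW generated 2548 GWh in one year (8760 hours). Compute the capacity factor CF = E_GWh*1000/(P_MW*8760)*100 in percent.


CF = 2548 * 1000 / (476.8 * 8760) * 100 = 61.0041 %


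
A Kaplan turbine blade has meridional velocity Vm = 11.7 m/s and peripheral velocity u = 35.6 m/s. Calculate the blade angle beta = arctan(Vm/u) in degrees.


beta = arctan(11.7 / 35.6) = 18.1932 degrees


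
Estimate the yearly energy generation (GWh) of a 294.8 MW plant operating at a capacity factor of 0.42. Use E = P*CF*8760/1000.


E = 294.8 * 0.42 * 8760 / 1000 = 1084.6282 GWh


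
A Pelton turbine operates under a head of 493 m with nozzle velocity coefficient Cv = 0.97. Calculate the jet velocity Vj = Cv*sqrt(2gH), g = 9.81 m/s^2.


Vj = 0.97 * sqrt(2*9.81*493) = 95.3992 m/s


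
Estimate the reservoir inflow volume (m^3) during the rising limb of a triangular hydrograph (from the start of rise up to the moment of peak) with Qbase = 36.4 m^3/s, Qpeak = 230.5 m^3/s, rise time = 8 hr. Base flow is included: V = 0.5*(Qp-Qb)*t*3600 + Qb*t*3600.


V = 0.5*(230.5 - 36.4)*8*3600 + 36.4*8*3600 = 3.8434e+06 m^3


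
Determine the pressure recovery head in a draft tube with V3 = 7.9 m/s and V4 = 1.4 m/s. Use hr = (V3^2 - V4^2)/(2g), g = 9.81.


hr = (7.9^2 - 1.4^2) / (2*9.81) = 3.0810 m


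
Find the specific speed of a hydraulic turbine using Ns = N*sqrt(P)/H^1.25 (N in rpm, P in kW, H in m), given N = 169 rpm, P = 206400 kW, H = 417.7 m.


Ns = 169 * 206400^0.5 / 417.7^1.25 = 40.6594


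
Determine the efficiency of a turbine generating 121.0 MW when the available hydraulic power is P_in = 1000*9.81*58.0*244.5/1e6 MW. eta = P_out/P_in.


P_in = 1000 * 9.81 * 58.0 * 244.5 / 1e6 = 139.1156 MW
eta = 121.0 / 139.1156 = 0.8698


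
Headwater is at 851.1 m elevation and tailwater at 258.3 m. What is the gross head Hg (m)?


Hg = 851.1 - 258.3 = 592.8000 m


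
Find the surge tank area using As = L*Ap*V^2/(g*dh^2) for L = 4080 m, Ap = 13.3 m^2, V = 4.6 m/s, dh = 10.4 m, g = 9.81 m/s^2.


As = 4080 * 13.3 * 4.6^2 / (9.81 * 10.4^2) = 1082.1608 m^2


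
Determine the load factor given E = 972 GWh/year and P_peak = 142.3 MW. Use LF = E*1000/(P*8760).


LF = 972 * 1000 / (142.3 * 8760) = 0.7798


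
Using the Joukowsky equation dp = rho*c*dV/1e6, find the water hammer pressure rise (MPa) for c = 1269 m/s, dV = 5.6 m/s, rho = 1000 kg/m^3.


dp = 1000 * 1269 * 5.6 / 1e6 = 7.1064 MPa


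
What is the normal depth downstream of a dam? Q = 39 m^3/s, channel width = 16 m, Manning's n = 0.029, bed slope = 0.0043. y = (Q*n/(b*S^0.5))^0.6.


y = (39 * 0.029 / (16 * 0.0043^0.5))^0.6 = 1.0461 m


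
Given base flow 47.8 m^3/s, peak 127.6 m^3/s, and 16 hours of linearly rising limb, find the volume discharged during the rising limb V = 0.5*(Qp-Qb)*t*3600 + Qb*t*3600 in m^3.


V = 0.5*(127.6 - 47.8)*16*3600 + 47.8*16*3600 = 5.0515e+06 m^3


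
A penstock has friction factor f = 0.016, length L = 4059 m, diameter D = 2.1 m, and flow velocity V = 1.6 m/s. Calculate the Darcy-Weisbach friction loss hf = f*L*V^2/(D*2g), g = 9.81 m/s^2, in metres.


hf = 0.016 * 4059 * 1.6^2 / (2.1 * 2 * 9.81) = 4.0352 m


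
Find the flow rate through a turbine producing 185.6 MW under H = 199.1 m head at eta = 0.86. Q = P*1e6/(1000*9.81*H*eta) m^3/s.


Q = 185.6 * 1e6 / (1000 * 9.81 * 199.1 * 0.86) = 110.4941 m^3/s


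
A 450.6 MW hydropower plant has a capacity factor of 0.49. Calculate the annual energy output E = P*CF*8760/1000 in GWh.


E = 450.6 * 0.49 * 8760 / 1000 = 1934.1554 GWh


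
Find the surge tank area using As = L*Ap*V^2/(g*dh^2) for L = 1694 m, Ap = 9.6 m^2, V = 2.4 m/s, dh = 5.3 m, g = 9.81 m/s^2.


As = 1694 * 9.6 * 2.4^2 / (9.81 * 5.3^2) = 339.9276 m^2


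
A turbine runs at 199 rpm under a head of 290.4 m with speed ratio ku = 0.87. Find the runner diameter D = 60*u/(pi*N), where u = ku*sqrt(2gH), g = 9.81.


u = 0.87 * sqrt(2*9.81*290.4) = 65.6700 m/s
D = 60 * 65.6700 / (pi * 199) = 6.3025 m


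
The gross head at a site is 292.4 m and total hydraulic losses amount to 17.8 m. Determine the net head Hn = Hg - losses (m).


Hn = 292.4 - 17.8 = 274.6000 m


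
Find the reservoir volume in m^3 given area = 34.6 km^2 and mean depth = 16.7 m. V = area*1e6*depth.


V = 34.6 * 1e6 * 16.7 = 5.7782e+08 m^3


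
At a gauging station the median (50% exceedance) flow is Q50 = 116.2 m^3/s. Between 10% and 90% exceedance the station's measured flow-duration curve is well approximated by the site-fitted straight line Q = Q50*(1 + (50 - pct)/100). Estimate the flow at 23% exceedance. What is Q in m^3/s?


Q = 116.2 * (1 + (50 - 23)/100) = 147.5740 m^3/s


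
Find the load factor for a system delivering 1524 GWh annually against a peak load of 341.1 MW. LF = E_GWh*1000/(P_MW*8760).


LF = 1524 * 1000 / (341.1 * 8760) = 0.5100


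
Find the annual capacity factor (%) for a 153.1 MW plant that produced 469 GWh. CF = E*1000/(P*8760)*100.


CF = 469 * 1000 / (153.1 * 8760) * 100 = 34.9698 %


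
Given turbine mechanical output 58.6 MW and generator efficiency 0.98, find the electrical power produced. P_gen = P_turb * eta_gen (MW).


P_gen = 58.6 * 0.98 = 57.4280 MW


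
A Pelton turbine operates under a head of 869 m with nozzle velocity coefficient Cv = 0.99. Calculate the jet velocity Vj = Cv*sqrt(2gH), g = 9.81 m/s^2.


Vj = 0.99 * sqrt(2*9.81*869) = 129.2691 m/s


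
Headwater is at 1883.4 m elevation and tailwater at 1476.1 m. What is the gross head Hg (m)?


Hg = 1883.4 - 1476.1 = 407.3000 m


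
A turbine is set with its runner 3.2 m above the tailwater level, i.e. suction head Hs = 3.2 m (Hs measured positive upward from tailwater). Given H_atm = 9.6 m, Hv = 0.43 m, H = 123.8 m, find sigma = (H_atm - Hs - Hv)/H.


sigma = (9.6 - 3.2 - 0.43) / 123.8 = 0.0482


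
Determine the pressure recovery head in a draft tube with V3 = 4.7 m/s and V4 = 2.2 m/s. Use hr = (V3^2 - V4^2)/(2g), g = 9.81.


hr = (4.7^2 - 2.2^2) / (2*9.81) = 0.8792 m


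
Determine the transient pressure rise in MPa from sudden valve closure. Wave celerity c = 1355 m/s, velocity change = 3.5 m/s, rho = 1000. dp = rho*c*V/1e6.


dp = 1000 * 1355 * 3.5 / 1e6 = 4.7425 MPa


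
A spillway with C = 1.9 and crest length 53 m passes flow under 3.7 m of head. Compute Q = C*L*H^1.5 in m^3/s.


Q = 1.9 * 53 * 3.7^1.5 = 716.6912 m^3/s


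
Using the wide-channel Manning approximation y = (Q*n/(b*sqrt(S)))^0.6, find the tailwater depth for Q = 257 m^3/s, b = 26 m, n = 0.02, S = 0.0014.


y = (257 * 0.02 / (26 * 0.0014^0.5))^0.6 = 2.7149 m


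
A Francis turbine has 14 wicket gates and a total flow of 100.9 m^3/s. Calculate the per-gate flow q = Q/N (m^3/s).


q = 100.9 / 14 = 7.2071 m^3/s


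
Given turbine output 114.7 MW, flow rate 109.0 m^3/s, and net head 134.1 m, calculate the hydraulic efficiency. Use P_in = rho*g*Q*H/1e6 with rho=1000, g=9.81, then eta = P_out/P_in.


P_in = 1000 * 9.81 * 109.0 * 134.1 / 1e6 = 143.3918 MW
eta = 114.7 / 143.3918 = 0.7999


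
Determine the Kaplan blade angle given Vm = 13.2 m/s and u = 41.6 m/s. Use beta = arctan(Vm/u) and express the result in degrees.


beta = arctan(13.2 / 41.6) = 17.6046 degrees


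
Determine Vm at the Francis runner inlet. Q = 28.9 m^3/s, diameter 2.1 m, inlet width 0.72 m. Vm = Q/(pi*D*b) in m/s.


Vm = 28.9 / (pi * 2.1 * 0.72) = 6.0841 m/s


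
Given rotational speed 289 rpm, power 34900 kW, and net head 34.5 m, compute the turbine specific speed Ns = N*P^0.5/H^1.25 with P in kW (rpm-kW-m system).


Ns = 289 * 34900^0.5 / 34.5^1.25 = 645.7088


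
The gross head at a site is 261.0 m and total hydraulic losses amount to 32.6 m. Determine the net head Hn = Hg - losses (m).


Hn = 261.0 - 32.6 = 228.4000 m


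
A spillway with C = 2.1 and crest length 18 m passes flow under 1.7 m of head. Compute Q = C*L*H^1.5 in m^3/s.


Q = 2.1 * 18 * 1.7^1.5 = 83.7848 m^3/s


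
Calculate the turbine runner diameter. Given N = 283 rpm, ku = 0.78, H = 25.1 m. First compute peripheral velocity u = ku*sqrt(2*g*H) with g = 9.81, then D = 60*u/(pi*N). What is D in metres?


u = 0.78 * sqrt(2*9.81*25.1) = 17.3094 m/s
D = 60 * 17.3094 / (pi * 283) = 1.1681 m


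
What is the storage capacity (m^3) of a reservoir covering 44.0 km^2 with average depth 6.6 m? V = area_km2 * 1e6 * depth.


V = 44.0 * 1e6 * 6.6 = 2.9040e+08 m^3


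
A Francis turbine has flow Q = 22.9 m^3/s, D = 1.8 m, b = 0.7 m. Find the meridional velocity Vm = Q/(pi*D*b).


Vm = 22.9 / (pi * 1.8 * 0.7) = 5.7852 m/s


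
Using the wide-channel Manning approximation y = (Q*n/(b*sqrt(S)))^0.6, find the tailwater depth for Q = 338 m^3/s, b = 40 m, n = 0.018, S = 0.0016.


y = (338 * 0.018 / (40 * 0.0016^0.5))^0.6 = 2.2286 m


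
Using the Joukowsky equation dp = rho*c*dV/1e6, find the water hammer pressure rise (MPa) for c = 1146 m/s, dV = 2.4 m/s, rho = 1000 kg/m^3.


dp = 1000 * 1146 * 2.4 / 1e6 = 2.7504 MPa


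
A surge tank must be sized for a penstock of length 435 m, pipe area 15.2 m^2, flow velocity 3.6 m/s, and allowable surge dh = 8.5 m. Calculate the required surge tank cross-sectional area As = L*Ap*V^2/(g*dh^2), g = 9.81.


As = 435 * 15.2 * 3.6^2 / (9.81 * 8.5^2) = 120.9013 m^2


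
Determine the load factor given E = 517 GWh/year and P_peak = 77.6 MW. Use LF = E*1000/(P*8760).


LF = 517 * 1000 / (77.6 * 8760) = 0.7605


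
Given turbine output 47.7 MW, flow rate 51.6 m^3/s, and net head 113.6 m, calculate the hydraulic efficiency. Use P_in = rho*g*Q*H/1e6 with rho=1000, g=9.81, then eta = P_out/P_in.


P_in = 1000 * 9.81 * 51.6 * 113.6 / 1e6 = 57.5039 MW
eta = 47.7 / 57.5039 = 0.8295


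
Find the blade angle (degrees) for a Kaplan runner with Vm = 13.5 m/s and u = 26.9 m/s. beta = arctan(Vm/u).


beta = arctan(13.5 / 26.9) = 26.6502 degrees
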